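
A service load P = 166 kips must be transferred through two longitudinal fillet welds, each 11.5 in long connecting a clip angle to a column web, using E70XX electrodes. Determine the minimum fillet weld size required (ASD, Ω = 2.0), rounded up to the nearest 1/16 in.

E70XX → F_EXX = 70 ksi.
Total weld length L = 23 in.
Required throat t_e = P × Ω / (0.6 F_EXX × L) = 166 × 2.0 / (0.6 × 70 × 23) = 0.3437 in.
Required leg w = t_e / 0.707 = 0.4861 in → use 1/2 in.

w = 1/2 in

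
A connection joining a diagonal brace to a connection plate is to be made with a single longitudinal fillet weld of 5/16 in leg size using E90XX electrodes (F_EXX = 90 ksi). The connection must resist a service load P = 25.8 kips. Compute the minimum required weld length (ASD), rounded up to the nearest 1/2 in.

L = 4.5 in

Throat t_e = 0.707 × 0.3125 = 0.2209 in.
r_n/Ω = (0.6 × 90 × 0.2209) / 2.0 = 5.965 kip/in.
L_req = P / (r_n/Ω) = 25.8 / 5.965 = 4.325 in total.
Round up → use L = 4.5 in.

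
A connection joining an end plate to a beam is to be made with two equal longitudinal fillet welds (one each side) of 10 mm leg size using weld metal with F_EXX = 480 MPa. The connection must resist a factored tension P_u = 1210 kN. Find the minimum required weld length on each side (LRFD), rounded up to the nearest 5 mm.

L = 400 mm on each side

Throat t_e = 0.707 × 10 = 7.07 mm.
φr_n = 0.75 × 0.6 × 480 × 7.07 × 10⁻³ = 1.527 kN/mm.
L_req = P_u / φr_n = 1210 / 1.527 = 792.3 mm total.
Per side: 792.3 / 2 = 396.2 mm.
Round up → use L = 400 mm on each side.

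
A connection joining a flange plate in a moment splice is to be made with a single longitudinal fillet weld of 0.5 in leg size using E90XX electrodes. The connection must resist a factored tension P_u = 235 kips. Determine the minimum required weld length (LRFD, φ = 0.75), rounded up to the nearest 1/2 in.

E90XX → F_EXX = 90 ksi.
Throat t_e = 0.707 × 0.5 = 0.3535 in.
φr_n = 0.75 × 0.6 × 90 × 0.3535 = 14.32 kips/in.
L_req = P_u / φr_n = 235 / 14.32 = 16.41 in total.
Round up → use L = 16.5 in.

L = 16.5 in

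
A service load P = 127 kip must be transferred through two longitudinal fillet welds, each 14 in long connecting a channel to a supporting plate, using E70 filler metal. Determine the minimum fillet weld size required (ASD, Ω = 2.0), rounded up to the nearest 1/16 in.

w = 5/16 in

E70XX → F_EXX = 70 ksi.
Total weld length L = 28 in.
Required throat t_e = P × Ω / (0.6 F_EXX × L) = 127 × 2.0 / (0.6 × 70 × 28) = 0.216 in.
Required leg w = t_e / 0.707 = 0.3055 in → use 5/16 in.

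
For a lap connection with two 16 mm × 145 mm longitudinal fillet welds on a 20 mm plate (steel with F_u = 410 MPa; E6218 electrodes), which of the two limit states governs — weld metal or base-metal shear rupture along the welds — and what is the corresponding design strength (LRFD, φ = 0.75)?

φR_n ≈ 915 kN (weld metal governs)

E62XX → F_EXX = 620 MPa.
t_e = 0.707 × 16 = 11.31 mm; L = 290 mm.
Weld metal: φR_n = 0.75 × 0.6 × 620 × 11.31 × 290 × 10⁻³ = 915.3 kN.
Base metal (shear rupture): φR_n = 0.75 × 0.6 × 410 × 20 × 290 × 10⁻³ = 1070 kN.
Governing: weld metal.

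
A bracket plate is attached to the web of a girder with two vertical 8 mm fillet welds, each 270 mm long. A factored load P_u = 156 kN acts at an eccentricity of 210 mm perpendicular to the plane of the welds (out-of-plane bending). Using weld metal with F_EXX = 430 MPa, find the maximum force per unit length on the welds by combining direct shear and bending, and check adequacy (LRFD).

f_max ≈ 1380 N/mm; NOT adequate

L_w = 2 × 270 = 540 mm; section modulus (unit throat) S = 2 × L²/6 = 24300 mm².
Direct shear f_v = P/L_w = 156×10³/540 = 288.9 N/mm.
Moment M = P × e = 156×10³ × 210 = 32760000 N·mm; bending f_b = M/S = 1348 N/mm.
f_max = √(f_v² + f_b²) = √(288.9² + 1348²) = 1379 N/mm.
φr_n = 0.75 × 0.6 × 430 × (0.707 × 8) = 1094 N/mm → NOT adequate.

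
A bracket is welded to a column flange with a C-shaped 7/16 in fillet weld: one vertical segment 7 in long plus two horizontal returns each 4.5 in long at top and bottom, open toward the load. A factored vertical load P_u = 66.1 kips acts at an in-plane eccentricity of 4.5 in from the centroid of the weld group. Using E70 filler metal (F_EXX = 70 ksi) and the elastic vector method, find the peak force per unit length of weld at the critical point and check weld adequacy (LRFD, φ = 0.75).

f_max ≈ 11.4 kip/in; NOT adequate

Total weld length L_w = 16 in. Treat welds as unit-width lines.
Centroid: x̄ = 2×4.5×2.25 / 16 = 1.266 in from the vertical weld.
Polar moment about centroid: J = I_x + I_y = [7³/12 + 2×4.5×3.5²] + [7×1.266² + 2(4.5³/12 + 4.5×0.9844²)] = 174 in³.
Direct shear f_v = P/L_w = 66.1 / 16 = 4.131 kip/in (vertical).
Torsion M = P·e = 66.1 × 4.5 = 297.45 kip·in.
Critical point at (x, y) = (3.234, 3.5) from centroid. f_tx = M·y/J = 5.985 kip/in; f_ty = M·x/J = 5.531 kip/in.
Resultant f_max = √[f_tx² + (f_v + f_ty)²] = √[5.985² + (4.131 + 5.531)²] = 11.37 kip/in.
Capacity per unit length: φr_n = 0.75 × 0.6 × 70 × (0.707 × 0.4375) = 9.743 kip/in.
11.37 > 9.743 → NOT adequate.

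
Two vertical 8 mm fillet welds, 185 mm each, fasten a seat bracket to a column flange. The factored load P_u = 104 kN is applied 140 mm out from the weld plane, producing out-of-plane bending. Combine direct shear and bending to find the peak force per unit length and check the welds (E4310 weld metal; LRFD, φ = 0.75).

E43XX → F_EXX = 430 MPa.
L_w = 2 × 185 = 370 mm; section modulus (unit throat) S = 2 × L²/6 = 11410 mm².
Direct shear f_v = P/L_w = 104×10³/370 = 281.1 N/mm.
Moment M = P × e = 104×10³ × 140 = 14560000 N·mm; bending f_b = M/S = 1276 N/mm.
f_max = √(f_v² + f_b²) = √(281.1² + 1276²) = 1307 N/mm.
φr_n = 0.75 × 0.6 × 430 × (0.707 × 8) = 1094 N/mm → NOT adequate.

f_max ≈ 1310 N/mm; NOT adequate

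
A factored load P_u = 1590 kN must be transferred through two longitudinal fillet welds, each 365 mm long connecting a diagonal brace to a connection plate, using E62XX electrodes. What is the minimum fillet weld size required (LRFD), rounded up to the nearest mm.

E62XX → F_EXX = 620 MPa.
Total weld length L = 730 mm.
Required throat t_e = P_u / (φ × 0.6 F_EXX × L) = 1590 / (0.75 × 0.6 × 620 × 730 × 10⁻³) = 7.807 mm.
Required leg w = t_e / 0.707 = 11.04 mm → use 12 mm.

w = 12 mm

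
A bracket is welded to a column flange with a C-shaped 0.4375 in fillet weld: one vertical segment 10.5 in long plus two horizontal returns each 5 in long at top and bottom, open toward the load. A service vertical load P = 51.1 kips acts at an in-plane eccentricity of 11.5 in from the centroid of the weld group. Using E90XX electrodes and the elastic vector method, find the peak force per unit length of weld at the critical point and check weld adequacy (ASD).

f_max ≈ 10.6 kip/in; NOT adequate

E90XX → F_EXX = 90 ksi.
Total weld length L_w = 20.5 in. Treat welds as unit-width lines.
Centroid: x̄ = 2×5×2.5 / 20.5 = 1.22 in from the vertical weld.
Polar moment about centroid: J = I_x + I_y = [10.5³/12 + 2×5×5.25²] + [10.5×1.22² + 2(5³/12 + 5×1.28²)] = 424.9 in³.
Direct shear f_v = P/L_w = 51.1 / 20.5 = 2.493 kip/in (vertical).
Torsion M = P·e = 51.1 × 11.5 = 587.65 kip·in.
Critical point at (x, y) = (3.78, 5.25) from centroid. f_tx = M·y/J = 7.26 kip/in; f_ty = M·x/J = 5.228 kip/in.
Resultant f_max = √[f_tx² + (f_v + f_ty)²] = √[7.26² + (2.493 + 5.228)²] = 10.6 kip/in.
Capacity per unit length: r_n/Ω = (1/2.0) × 0.6 × 90 × (0.707 × 0.4375) = 8.351 kip/in.
10.6 > 8.351 → NOT adequate.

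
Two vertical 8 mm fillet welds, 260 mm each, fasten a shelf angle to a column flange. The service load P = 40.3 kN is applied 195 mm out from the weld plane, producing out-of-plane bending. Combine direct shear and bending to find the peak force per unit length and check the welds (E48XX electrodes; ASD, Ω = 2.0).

E48XX → F_EXX = 480 MPa.
L_w = 2 × 260 = 520 mm; section modulus (unit throat) S = 2 × L²/6 = 22530 mm².
Direct shear f_v = P/L_w = 40.3×10³/520 = 77.5 N/mm.
Moment M = P × e = 40.3×10³ × 195 = 7858500 N·mm; bending f_b = M/S = 348.8 N/mm.
f_max = √(f_v² + f_b²) = √(77.5² + 348.8²) = 357.3 N/mm.
r_n/Ω = (1/2.0) × 0.6 × 480 × (0.707 × 8) = 814.5 N/mm → adequate.

f_max ≈ 357 N/mm; adequate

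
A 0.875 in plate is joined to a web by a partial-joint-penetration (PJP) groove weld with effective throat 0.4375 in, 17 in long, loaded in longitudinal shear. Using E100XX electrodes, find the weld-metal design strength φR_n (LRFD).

E100XX → F_EXX = 100 ksi.
Effective throat (given) t_e = 0.4375 in.
A_we = 0.4375 × 17 = 7.438 in².
F_nw = 0.6 F_EXX = 60 ksi.
φR_n = 0.75 × 60 × 7.438 = 334.7 kips.

φR_n ≈ 335 kips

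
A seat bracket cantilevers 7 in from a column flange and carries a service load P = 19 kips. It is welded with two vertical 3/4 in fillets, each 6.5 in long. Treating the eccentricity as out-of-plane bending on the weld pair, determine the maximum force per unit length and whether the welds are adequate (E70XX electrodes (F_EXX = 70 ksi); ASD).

f_max ≈ 9.56 kip/in; adequate

L_w = 2 × 6.5 = 13 in; section modulus (unit throat) S = 2 × L²/6 = 14.08 in².
Direct shear f_v = P/L_w = 19/13 = 1.462 kip/in.
Moment M = P × e = 19 × 7 = 133 kip·in; bending f_b = M/S = 9.444 kip/in.
f_max = √(f_v² + f_b²) = √(1.462² + 9.444²) = 9.556 kip/in.
r_n/Ω = (1/2.0) × 0.6 × 70 × (0.707 × 0.75) = 11.14 kip/in → adequate.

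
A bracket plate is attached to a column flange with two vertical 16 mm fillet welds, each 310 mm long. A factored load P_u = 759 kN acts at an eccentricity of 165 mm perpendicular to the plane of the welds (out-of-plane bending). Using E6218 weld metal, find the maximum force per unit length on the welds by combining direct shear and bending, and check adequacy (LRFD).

f_max ≈ 4100 N/mm; NOT adequate

E62XX → F_EXX = 620 MPa.
L_w = 2 × 310 = 620 mm; section modulus (unit throat) S = 2 × L²/6 = 32030 mm².
Direct shear f_v = P/L_w = 759×10³/620 = 1224 N/mm.
Moment M = P × e = 759×10³ × 165 = 125240000 N·mm; bending f_b = M/S = 3910 N/mm.
f_max = √(f_v² + f_b²) = √(1224² + 3910²) = 4097 N/mm.
φr_n = 0.75 × 0.6 × 620 × (0.707 × 16) = 3156 N/mm → NOT adequate.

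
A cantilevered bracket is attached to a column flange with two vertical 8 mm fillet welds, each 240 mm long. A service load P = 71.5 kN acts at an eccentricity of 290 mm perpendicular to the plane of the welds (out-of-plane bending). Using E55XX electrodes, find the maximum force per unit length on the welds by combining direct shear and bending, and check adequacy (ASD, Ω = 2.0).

E55XX → F_EXX = 550 MPa.
L_w = 2 × 240 = 480 mm; section modulus (unit throat) S = 2 × L²/6 = 19200 mm².
Direct shear f_v = P/L_w = 71.5×10³/480 = 149 N/mm.
Moment M = P × e = 71.5×10³ × 290 = 20735000 N·mm; bending f_b = M/S = 1080 N/mm.
f_max = √(f_v² + f_b²) = √(149² + 1080²) = 1090 N/mm.
r_n/Ω = (1/2.0) × 0.6 × 550 × (0.707 × 8) = 933.2 N/mm → NOT adequate.

f_max ≈ 1090 N/mm; NOT adequate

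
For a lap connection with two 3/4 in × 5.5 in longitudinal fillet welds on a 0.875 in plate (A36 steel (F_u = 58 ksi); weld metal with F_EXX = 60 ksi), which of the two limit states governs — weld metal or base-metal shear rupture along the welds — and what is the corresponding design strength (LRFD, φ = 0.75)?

t_e = 0.707 × 0.75 = 0.5302 in; L = 11 in.
Weld metal: φR_n = 0.75 × 0.6 × 60 × 0.5302 × 11 = 157.5 kips.
Base metal (shear rupture): φR_n = 0.75 × 0.6 × 58 × 0.875 × 11 = 251.2 kips.
Governing: weld metal.

φR_n ≈ 157 kips (weld metal governs)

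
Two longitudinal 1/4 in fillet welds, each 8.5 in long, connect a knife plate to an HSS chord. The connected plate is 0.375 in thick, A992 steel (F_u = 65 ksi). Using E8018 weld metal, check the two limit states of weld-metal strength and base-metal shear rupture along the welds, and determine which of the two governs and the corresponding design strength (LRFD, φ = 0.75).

φR_n ≈ 108 kips (weld metal governs)

E80XX → F_EXX = 80 ksi.
t_e = 0.707 × 0.25 = 0.1767 in; L = 17 in.
Weld metal: φR_n = 0.75 × 0.6 × 80 × 0.1767 × 17 = 108.2 kips.
Base metal (shear rupture): φR_n = 0.75 × 0.6 × 65 × 0.375 × 17 = 186.5 kips.
Governing: weld metal.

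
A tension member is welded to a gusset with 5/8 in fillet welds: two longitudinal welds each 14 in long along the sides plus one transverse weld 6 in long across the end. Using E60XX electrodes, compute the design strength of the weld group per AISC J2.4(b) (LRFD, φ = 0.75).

E60XX → F_EXX = 60 ksi.
t_e = 0.707 × 0.625 = 0.4419 in.
R_nwl = 0.6 × 60 × 0.4419 × 28 = 445.4 kip (longitudinal, 2 welds).
R_nwt = 0.6 × 60 × 0.4419 × 6 = 95.44 kip (transverse, base value).
(i) R_nwl + R_nwt = 540.9 kip; (ii) 0.85 R_nwl + 1.5 R_nwt = 521.8 kip.
R_n = max = 540.9 kip [governs: (i)]; φR_n = 405.6 kip.

φR_n ≈ 406 kip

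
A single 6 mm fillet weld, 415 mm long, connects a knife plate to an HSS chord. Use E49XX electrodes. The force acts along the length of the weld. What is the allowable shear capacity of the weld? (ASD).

E49XX → F_EXX = 490 MPa.
Effective throat t_e = 0.707 × 6 = 4.242 mm.
Total length L = 415 mm; A_we = 4.242 × 415 = 1760 mm².
F_nw = 0.6 F_EXX = 0.6 × 490 = 294 MPa.
R_n = 294 × 1760 × 10⁻³ = 517.6 kN; R_n/Ω = 517.6/2.0 = 258.8 kN.

R_n/Ω ≈ 259 kN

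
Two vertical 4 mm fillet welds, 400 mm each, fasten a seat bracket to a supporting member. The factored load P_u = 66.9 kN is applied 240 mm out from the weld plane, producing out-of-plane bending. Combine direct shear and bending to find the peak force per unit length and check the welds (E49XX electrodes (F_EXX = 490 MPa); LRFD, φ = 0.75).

f_max ≈ 312 N/mm; adequate

L_w = 2 × 400 = 800 mm; section modulus (unit throat) S = 2 × L²/6 = 53330 mm².
Direct shear f_v = P/L_w = 66.9×10³/800 = 83.62 N/mm.
Moment M = P × e = 66.9×10³ × 240 = 16056000 N·mm; bending f_b = M/S = 301.1 N/mm.
f_max = √(f_v² + f_b²) = √(83.62² + 301.1²) = 312.4 N/mm.
φr_n = 0.75 × 0.6 × 490 × (0.707 × 4) = 623.6 N/mm → adequate.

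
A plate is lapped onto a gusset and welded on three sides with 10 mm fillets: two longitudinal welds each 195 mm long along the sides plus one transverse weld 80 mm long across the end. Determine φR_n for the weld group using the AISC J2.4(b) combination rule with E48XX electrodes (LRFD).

E48XX → F_EXX = 480 MPa.
t_e = 0.707 × 10 = 7.07 mm.
R_nwl = 0.6 × 480 × 7.07 × 390 × 10⁻³ = 794.1 kN (longitudinal, 2 welds).
R_nwt = 0.6 × 480 × 7.07 × 80 × 10⁻³ = 162.9 kN (transverse, base value).
(i) R_nwl + R_nwt = 957 kN; (ii) 0.85 R_nwl + 1.5 R_nwt = 919.3 kN.
R_n = max = 957 kN [governs: (i)]; φR_n = 717.7 kN.

φR_n ≈ 718 kN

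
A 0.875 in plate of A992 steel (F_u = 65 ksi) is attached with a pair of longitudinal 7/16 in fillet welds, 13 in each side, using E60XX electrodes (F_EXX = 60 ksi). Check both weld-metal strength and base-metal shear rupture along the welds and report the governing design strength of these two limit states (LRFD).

φR_n ≈ 217 kip (weld metal governs)

t_e = 0.707 × 0.4375 = 0.3093 in; L = 26 in.
Weld metal: φR_n = 0.75 × 0.6 × 60 × 0.3093 × 26 = 217.1 kip.
Base metal (shear rupture): φR_n = 0.75 × 0.6 × 65 × 0.875 × 26 = 665.4 kip.
Governing: weld metal.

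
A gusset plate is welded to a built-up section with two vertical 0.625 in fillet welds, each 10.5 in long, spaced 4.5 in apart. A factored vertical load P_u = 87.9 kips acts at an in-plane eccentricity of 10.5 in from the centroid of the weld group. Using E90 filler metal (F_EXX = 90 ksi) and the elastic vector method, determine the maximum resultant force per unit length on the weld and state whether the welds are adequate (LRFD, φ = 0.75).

Total weld length L_w = 21 in. Treat welds as unit-width lines.
Polar moment about centroid: J = 2[d³/12 + d(b/2)²] = 2[10.5³/12 + 10.5×2.25²] = 299.2 in³.
Direct shear f_v = P/L_w = 87.9 / 21 = 4.186 kip/in (vertical).
Torsion M = P·e = 87.9 × 10.5 = 922.95 kip·in.
Critical point at (x, y) = (2.25, 5.25) from centroid. f_tx = M·y/J = 16.19 kip/in; f_ty = M·x/J = 6.939 kip/in.
Resultant f_max = √[f_tx² + (f_v + f_ty)²] = √[16.19² + (4.186 + 6.939)²] = 19.65 kip/in.
Capacity per unit length: φr_n = 0.75 × 0.6 × 90 × (0.707 × 0.625) = 17.9 kip/in.
19.65 > 17.9 → NOT adequate.

f_max ≈ 19.6 kip/in; NOT adequate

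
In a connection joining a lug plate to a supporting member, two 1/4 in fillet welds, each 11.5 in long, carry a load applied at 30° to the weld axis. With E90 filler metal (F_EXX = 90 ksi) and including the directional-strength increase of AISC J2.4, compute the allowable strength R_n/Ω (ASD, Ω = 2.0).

R_n/Ω ≈ 129 kip

t_e = 0.707 × 0.25 = 0.1767 in; A_we = 0.1767 × 23 = 4.065 in².
Directional factor: 1.0 + 0.5 sin^1.5(30°) = 1.177.
F_nw = 0.6 × 90 × 1.177 = 63.55 ksi.
R_n/Ω = (63.55 × 4.065) / 2.0 = 129.2 kip.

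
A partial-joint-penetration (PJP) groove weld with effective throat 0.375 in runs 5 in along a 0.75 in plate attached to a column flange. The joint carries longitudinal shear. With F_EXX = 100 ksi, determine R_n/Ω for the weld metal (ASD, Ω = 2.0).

Effective throat (given) t_e = 0.375 in.
A_we = 0.375 × 5 = 1.875 in².
F_nw = 0.6 F_EXX = 60 ksi.
R_n/Ω = (60 × 1.875) / 2.0 = 56.25 kip.

R_n/Ω ≈ 56.2 kip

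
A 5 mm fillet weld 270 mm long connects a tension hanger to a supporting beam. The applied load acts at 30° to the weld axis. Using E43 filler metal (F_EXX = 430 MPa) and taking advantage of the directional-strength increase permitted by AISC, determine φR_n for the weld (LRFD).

φR_n ≈ 217 kN

t_e = 0.707 × 5 = 3.535 mm; A_we = 3.535 × 270 = 954.4 mm².
Directional factor: 1.0 + 0.5 sin^1.5(30°) = 1.177.
F_nw = 0.6 × 430 × 1.177 = 303.6 MPa.
φR_n = 0.75 × 303.6 × 954.4 × 10⁻³ = 217.3 kN.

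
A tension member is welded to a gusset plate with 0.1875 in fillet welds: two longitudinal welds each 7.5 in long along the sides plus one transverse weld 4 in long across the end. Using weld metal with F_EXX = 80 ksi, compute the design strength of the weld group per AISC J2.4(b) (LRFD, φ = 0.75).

φR_n ≈ 90.7 kip

t_e = 0.707 × 0.1875 = 0.1326 in.
R_nwl = 0.6 × 80 × 0.1326 × 15 = 95.44 kip (longitudinal, 2 welds).
R_nwt = 0.6 × 80 × 0.1326 × 4 = 25.45 kip (transverse, base value).
(i) R_nwl + R_nwt = 120.9 kip; (ii) 0.85 R_nwl + 1.5 R_nwt = 119.3 kip.
R_n = max = 120.9 kip [governs: (i)]; φR_n = 90.67 kip.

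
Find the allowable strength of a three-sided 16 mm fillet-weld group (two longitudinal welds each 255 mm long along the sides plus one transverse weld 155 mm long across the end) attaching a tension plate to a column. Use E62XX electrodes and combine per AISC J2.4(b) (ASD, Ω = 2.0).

R_n/Ω ≈ 1400 kN

E62XX → F_EXX = 620 MPa.
t_e = 0.707 × 16 = 11.31 mm.
R_nwl = 0.6 × 620 × 11.31 × 510 × 10⁻³ = 2146 kN (longitudinal, 2 welds).
R_nwt = 0.6 × 620 × 11.31 × 155 × 10⁻³ = 652.2 kN (transverse, base value).
(i) R_nwl + R_nwt = 2798 kN; (ii) 0.85 R_nwl + 1.5 R_nwt = 2803 kN.
R_n = max = 2803 kN [governs: (ii)]; R_n/Ω = 1401 kN.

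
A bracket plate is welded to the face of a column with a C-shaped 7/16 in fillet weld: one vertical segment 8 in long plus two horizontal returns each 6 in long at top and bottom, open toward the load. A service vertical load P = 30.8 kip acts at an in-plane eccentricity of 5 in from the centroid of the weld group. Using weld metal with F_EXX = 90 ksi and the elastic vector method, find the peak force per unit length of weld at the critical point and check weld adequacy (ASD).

f_max ≈ 4.1 kip/in; adequate

Total weld length L_w = 20 in. Treat welds as unit-width lines.
Centroid: x̄ = 2×6×3 / 20 = 1.8 in from the vertical weld.
Polar moment about centroid: J = I_x + I_y = [8³/12 + 2×6×4²] + [8×1.8² + 2(6³/12 + 6×1.2²)] = 313.9 in³.
Direct shear f_v = P/L_w = 30.8 / 20 = 1.54 kip/in (vertical).
Torsion M = P·e = 30.8 × 5 = 154 kip·in.
Critical point at (x, y) = (4.2, 4) from centroid. f_tx = M·y/J = 1.963 kip/in; f_ty = M·x/J = 2.061 kip/in.
Resultant f_max = √[f_tx² + (f_v + f_ty)²] = √[1.963² + (1.54 + 2.061)²] = 4.101 kip/in.
Capacity per unit length: r_n/Ω = (1/2.0) × 0.6 × 90 × (0.707 × 0.4375) = 8.351 kip/in.
4.101 ≤ 8.351 → adequate.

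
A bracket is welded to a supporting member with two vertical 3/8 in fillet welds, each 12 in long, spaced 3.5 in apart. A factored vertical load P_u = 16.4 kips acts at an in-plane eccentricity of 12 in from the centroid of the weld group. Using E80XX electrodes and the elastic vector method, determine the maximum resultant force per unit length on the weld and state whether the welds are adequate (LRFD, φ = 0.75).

E80XX → F_EXX = 80 ksi.
Total weld length L_w = 24 in. Treat welds as unit-width lines.
Polar moment about centroid: J = 2[d³/12 + d(b/2)²] = 2[12³/12 + 12×1.75²] = 361.5 in³.
Direct shear f_v = P/L_w = 16.4 / 24 = 0.6833 kip/in (vertical).
Torsion M = P·e = 16.4 × 12 = 196.8 kip·in.
Critical point at (x, y) = (1.75, 6) from centroid. f_tx = M·y/J = 3.266 kip/in; f_ty = M·x/J = 0.9527 kip/in.
Resultant f_max = √[f_tx² + (f_v + f_ty)²] = √[3.266² + (0.6833 + 0.9527)²] = 3.653 kip/in.
Capacity per unit length: φr_n = 0.75 × 0.6 × 80 × (0.707 × 0.375) = 9.544 kip/in.
3.653 ≤ 9.544 → adequate.

f_max ≈ 3.65 kip/in; adequate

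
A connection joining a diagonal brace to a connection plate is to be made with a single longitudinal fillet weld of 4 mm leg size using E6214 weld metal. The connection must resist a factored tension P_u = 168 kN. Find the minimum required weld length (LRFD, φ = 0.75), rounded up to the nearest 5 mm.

E62XX → F_EXX = 620 MPa.
Throat t_e = 0.707 × 4 = 2.828 mm.
φr_n = 0.75 × 0.6 × 620 × 2.828 × 10⁻³ = 0.789 kN/mm.
L_req = P_u / φr_n = 168 / 0.789 = 212.9 mm total.
Round up → use L = 215 mm.

L = 215 mm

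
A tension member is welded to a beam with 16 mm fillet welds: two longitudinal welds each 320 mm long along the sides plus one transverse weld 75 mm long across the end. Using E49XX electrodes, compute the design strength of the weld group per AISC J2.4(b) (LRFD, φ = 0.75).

φR_n ≈ 1780 kN

E49XX → F_EXX = 490 MPa.
t_e = 0.707 × 16 = 11.31 mm.
R_nwl = 0.6 × 490 × 11.31 × 640 × 10⁻³ = 2128 kN (longitudinal, 2 welds).
R_nwt = 0.6 × 490 × 11.31 × 75 × 10⁻³ = 249.4 kN (transverse, base value).
(i) R_nwl + R_nwt = 2378 kN; (ii) 0.85 R_nwl + 1.5 R_nwt = 2183 kN.
R_n = max = 2378 kN [governs: (i)]; φR_n = 1783 kN.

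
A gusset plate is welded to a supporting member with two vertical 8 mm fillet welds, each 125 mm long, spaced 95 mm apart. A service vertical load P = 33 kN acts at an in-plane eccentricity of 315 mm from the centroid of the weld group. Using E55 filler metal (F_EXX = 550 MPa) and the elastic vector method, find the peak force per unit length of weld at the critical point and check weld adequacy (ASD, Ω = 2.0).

Total weld length L_w = 250 mm. Treat welds as unit-width lines.
Polar moment about centroid: J = 2[d³/12 + d(b/2)²] = 2[125³/12 + 125×47.5²] = 889600 mm³.
Direct shear f_v = P/L_w = 33×10³ / 250 = 132 N/mm (vertical).
Torsion M = P·e = 33×10³ × 315 = 10395000 N·mm.
Critical point at (x, y) = (47.5, 62.5) from centroid. f_tx = M·y/J = 730.3 N/mm; f_ty = M·x/J = 555 N/mm.
Resultant f_max = √[f_tx² + (f_v + f_ty)²] = √[730.3² + (132 + 555)²] = 1003 N/mm.
Capacity per unit length: r_n/Ω = (1/2.0) × 0.6 × 550 × (0.707 × 8) = 933.2 N/mm.
1003 > 933.2 → NOT adequate.

f_max ≈ 1000 N/mm; NOT adequate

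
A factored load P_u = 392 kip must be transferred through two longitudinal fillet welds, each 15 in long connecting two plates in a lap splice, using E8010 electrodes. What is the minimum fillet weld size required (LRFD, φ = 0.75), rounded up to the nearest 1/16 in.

E80XX → F_EXX = 80 ksi.
Total weld length L = 30 in.
Required throat t_e = P_u / (φ × 0.6 F_EXX × L) = 392 / (0.75 × 0.6 × 80 × 30) = 0.363 in.
Required leg w = t_e / 0.707 = 0.5134 in → use 9/16 in.

w = 9/16 in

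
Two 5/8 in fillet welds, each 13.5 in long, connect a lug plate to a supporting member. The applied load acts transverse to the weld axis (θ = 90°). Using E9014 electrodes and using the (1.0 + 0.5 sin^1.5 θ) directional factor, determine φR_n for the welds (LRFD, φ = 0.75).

E90XX → F_EXX = 90 ksi.
t_e = 0.707 × 0.625 = 0.4419 in; A_we = 0.4419 × 27 = 11.93 in².
Directional factor: 1.0 + 0.5 sin^1.5(90°) = 1.5.
F_nw = 0.6 × 90 × 1.5 = 81 ksi.
φR_n = 0.75 × 81 × 11.93 = 724.8 kips.

φR_n ≈ 725 kips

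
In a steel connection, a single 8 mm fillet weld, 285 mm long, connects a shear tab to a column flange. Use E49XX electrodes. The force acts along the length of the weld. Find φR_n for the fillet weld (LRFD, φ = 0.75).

φR_n ≈ 355 kN

E49XX → F_EXX = 490 MPa.
Effective throat t_e = 0.707 × 8 = 5.656 mm.
Total length L = 285 mm; A_we = 5.656 × 285 = 1612 mm².
F_nw = 0.6 F_EXX = 0.6 × 490 = 294 MPa.
φR_n = 0.75 × 294 × 1612 × 10⁻³ = 355.4 kN.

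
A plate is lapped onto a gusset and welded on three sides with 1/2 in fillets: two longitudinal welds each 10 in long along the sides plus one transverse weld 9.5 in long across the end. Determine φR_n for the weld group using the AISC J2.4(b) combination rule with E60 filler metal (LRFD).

E60XX → F_EXX = 60 ksi.
t_e = 0.707 × 0.5 = 0.3535 in.
R_nwl = 0.6 × 60 × 0.3535 × 20 = 254.5 kip (longitudinal, 2 welds).
R_nwt = 0.6 × 60 × 0.3535 × 9.5 = 120.9 kip (transverse, base value).
(i) R_nwl + R_nwt = 375.4 kip; (ii) 0.85 R_nwl + 1.5 R_nwt = 397.7 kip.
R_n = max = 397.7 kip [governs: (ii)]; φR_n = 298.3 kip.

φR_n ≈ 298 kip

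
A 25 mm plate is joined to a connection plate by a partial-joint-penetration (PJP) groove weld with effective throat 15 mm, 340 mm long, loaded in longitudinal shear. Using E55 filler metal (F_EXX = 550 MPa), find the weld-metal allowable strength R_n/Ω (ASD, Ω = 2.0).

Effective throat (given) t_e = 15 mm.
A_we = 15 × 340 = 5100 mm².
F_nw = 0.6 F_EXX = 330 MPa.
R_n/Ω = (330 × 5100) / 2.0 × 10⁻³ = 841.5 kN.

R_n/Ω ≈ 842 kN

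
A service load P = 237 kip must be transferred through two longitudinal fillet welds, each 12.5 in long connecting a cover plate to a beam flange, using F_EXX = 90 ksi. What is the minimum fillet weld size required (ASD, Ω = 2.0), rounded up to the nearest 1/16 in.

w = 1/2 in

Total weld length L = 25 in.
Required throat t_e = P × Ω / (0.6 F_EXX × L) = 237 × 2.0 / (0.6 × 90 × 25) = 0.3511 in.
Required leg w = t_e / 0.707 = 0.4966 in → use 1/2 in.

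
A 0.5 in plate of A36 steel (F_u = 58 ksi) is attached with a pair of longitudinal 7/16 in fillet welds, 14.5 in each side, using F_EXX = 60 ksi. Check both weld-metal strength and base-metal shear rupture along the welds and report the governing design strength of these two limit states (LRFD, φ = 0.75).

t_e = 0.707 × 0.4375 = 0.3093 in; L = 29 in.
Weld metal: φR_n = 0.75 × 0.6 × 60 × 0.3093 × 29 = 242.2 kips.
Base metal (shear rupture): φR_n = 0.75 × 0.6 × 58 × 0.5 × 29 = 378.4 kips.
Governing: weld metal.

φR_n ≈ 242 kips (weld metal governs)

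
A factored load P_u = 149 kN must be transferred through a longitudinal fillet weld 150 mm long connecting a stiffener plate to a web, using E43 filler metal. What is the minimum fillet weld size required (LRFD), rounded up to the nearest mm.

E43XX → F_EXX = 430 MPa.
Total weld length L = 150 mm.
Required throat t_e = P_u / (φ × 0.6 F_EXX × L) = 149 / (0.75 × 0.6 × 430 × 150 × 10⁻³) = 5.134 mm.
Required leg w = t_e / 0.707 = 7.261 mm → use 8 mm.

w = 8 mm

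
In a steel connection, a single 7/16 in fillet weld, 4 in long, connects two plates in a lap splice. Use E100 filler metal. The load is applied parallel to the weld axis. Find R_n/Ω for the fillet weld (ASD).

E100XX → F_EXX = 100 ksi.
Effective throat t_e = 0.707 × 0.4375 = 0.3093 in.
Total length L = 4 in; A_we = 0.3093 × 4 = 1.237 in².
F_nw = 0.6 F_EXX = 0.6 × 100 = 60 ksi.
R_n = 60 × 1.237 = 74.23 kip; R_n/Ω = 74.23/2.0 = 37.12 kip.

R_n/Ω ≈ 37.1 kip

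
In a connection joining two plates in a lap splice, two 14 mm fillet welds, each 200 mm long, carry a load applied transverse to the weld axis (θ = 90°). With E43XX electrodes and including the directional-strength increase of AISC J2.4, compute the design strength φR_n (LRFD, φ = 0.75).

E43XX → F_EXX = 430 MPa.
t_e = 0.707 × 14 = 9.898 mm; A_we = 9.898 × 400 = 3959 mm².
Directional factor: 1.0 + 0.5 sin^1.5(90°) = 1.5.
F_nw = 0.6 × 430 × 1.5 = 387 MPa.
φR_n = 0.75 × 387 × 3959 × 10⁻³ = 1149 kN.

φR_n ≈ 1150 kN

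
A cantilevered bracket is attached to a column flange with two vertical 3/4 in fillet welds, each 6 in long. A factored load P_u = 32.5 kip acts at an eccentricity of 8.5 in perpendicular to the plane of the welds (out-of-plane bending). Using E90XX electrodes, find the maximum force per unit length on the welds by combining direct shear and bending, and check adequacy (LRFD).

E90XX → F_EXX = 90 ksi.
L_w = 2 × 6 = 12 in; section modulus (unit throat) S = 2 × L²/6 = 12 in².
Direct shear f_v = P/L_w = 32.5/12 = 2.708 kip/in.
Moment M = P × e = 32.5 × 8.5 = 276.25 kip·in; bending f_b = M/S = 23.02 kip/in.
f_max = √(f_v² + f_b²) = √(2.708² + 23.02²) = 23.18 kip/in.
φr_n = 0.75 × 0.6 × 90 × (0.707 × 0.75) = 21.48 kip/in → NOT adequate.

f_max ≈ 23.2 kip/in; NOT adequate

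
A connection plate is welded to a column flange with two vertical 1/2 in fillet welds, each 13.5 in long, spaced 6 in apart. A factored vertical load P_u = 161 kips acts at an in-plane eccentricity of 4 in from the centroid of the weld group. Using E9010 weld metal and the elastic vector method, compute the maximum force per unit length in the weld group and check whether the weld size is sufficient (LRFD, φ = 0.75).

f_max ≈ 11.1 kip/in; adequate

E90XX → F_EXX = 90 ksi.
Total weld length L_w = 27 in. Treat welds as unit-width lines.
Polar moment about centroid: J = 2[d³/12 + d(b/2)²] = 2[13.5³/12 + 13.5×3²] = 653.1 in³.
Direct shear f_v = P/L_w = 161 / 27 = 5.963 kip/in (vertical).
Torsion M = P·e = 161 × 4 = 644 kip·in.
Critical point at (x, y) = (3, 6.75) from centroid. f_tx = M·y/J = 6.656 kip/in; f_ty = M·x/J = 2.958 kip/in.
Resultant f_max = √[f_tx² + (f_v + f_ty)²] = √[6.656² + (5.963 + 2.958)²] = 11.13 kip/in.
Capacity per unit length: φr_n = 0.75 × 0.6 × 90 × (0.707 × 0.5) = 14.32 kip/in.
11.13 ≤ 14.32 → adequate.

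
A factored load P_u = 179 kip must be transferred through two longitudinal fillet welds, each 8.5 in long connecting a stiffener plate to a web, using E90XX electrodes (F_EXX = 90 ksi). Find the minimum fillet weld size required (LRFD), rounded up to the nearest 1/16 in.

w = 3/8 in

Total weld length L = 17 in.
Required throat t_e = P_u / (φ × 0.6 F_EXX × L) = 179 / (0.75 × 0.6 × 90 × 17) = 0.26 in.
Required leg w = t_e / 0.707 = 0.3677 in → use 3/8 in.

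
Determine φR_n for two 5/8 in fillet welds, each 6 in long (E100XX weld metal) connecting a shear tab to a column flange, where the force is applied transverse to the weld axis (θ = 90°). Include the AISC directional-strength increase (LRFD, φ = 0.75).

φR_n ≈ 358 kip

E100XX → F_EXX = 100 ksi.
t_e = 0.707 × 0.625 = 0.4419 in; A_we = 0.4419 × 12 = 5.302 in².
Directional factor: 1.0 + 0.5 sin^1.5(90°) = 1.5.
F_nw = 0.6 × 100 × 1.5 = 90 ksi.
φR_n = 0.75 × 90 × 5.302 = 357.9 kip.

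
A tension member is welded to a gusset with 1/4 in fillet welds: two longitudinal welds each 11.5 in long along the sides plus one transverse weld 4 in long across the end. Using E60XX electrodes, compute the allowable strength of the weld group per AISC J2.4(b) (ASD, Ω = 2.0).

E60XX → F_EXX = 60 ksi.
t_e = 0.707 × 0.25 = 0.1767 in.
R_nwl = 0.6 × 60 × 0.1767 × 23 = 146.3 kips (longitudinal, 2 welds).
R_nwt = 0.6 × 60 × 0.1767 × 4 = 25.45 kips (transverse, base value).
(i) R_nwl + R_nwt = 171.8 kips; (ii) 0.85 R_nwl + 1.5 R_nwt = 162.6 kips.
R_n = max = 171.8 kips [governs: (i)]; R_n/Ω = 85.9 kips.

R_n/Ω ≈ 85.9 kips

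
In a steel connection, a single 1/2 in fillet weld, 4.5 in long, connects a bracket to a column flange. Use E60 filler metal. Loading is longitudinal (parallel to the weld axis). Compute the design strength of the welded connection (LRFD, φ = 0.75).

φR_n ≈ 43 kips

E60XX → F_EXX = 60 ksi.
Effective throat t_e = 0.707 × 0.5 = 0.3535 in.
Total length L = 4.5 in; A_we = 0.3535 × 4.5 = 1.591 in².
F_nw = 0.6 F_EXX = 0.6 × 60 = 36 ksi.
φR_n = 0.75 × 36 × 1.591 = 42.95 kips.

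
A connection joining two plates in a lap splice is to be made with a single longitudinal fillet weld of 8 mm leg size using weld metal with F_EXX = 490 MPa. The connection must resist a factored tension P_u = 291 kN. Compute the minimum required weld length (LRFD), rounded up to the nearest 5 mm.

L = 235 mm

Throat t_e = 0.707 × 8 = 5.656 mm.
φr_n = 0.75 × 0.6 × 490 × 5.656 × 10⁻³ = 1.247 kN/mm.
L_req = P_u / φr_n = 291 / 1.247 = 233.3 mm total.
Round up → use L = 235 mm.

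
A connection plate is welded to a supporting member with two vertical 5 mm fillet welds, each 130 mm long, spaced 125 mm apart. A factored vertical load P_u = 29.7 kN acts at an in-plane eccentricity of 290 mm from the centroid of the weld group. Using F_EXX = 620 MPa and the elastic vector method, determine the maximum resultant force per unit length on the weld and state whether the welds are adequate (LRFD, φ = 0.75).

f_max ≈ 647 N/mm; adequate

Total weld length L_w = 260 mm. Treat welds as unit-width lines.
Polar moment about centroid: J = 2[d³/12 + d(b/2)²] = 2[130³/12 + 130×62.5²] = 1382000 mm³.
Direct shear f_v = P/L_w = 29.7×10³ / 260 = 114.2 N/mm (vertical).
Torsion M = P·e = 29.7×10³ × 290 = 8613000 N·mm.
Critical point at (x, y) = (62.5, 65) from centroid. f_tx = M·y/J = 405.2 N/mm; f_ty = M·x/J = 389.6 N/mm.
Resultant f_max = √[f_tx² + (f_v + f_ty)²] = √[405.2² + (114.2 + 389.6)²] = 646.5 N/mm.
Capacity per unit length: φr_n = 0.75 × 0.6 × 620 × (0.707 × 5) = 986.3 N/mm.
646.5 ≤ 986.3 → adequate.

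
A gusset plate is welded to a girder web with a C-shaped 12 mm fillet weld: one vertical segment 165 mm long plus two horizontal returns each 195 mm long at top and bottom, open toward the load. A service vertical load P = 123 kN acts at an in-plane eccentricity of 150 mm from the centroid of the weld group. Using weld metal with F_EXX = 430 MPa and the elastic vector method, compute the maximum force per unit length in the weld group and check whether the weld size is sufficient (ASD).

f_max ≈ 715 N/mm; adequate

Total weld length L_w = 555 mm. Treat welds as unit-width lines.
Centroid: x̄ = 2×195×97.5 / 555 = 68.51 mm from the vertical weld.
Polar moment about centroid: J = I_x + I_y = [165³/12 + 2×195×82.5²] + [165×68.51² + 2(195³/12 + 195×28.99²)] = 5367000 mm³.
Direct shear f_v = P/L_w = 123×10³ / 555 = 221.6 N/mm (vertical).
Torsion M = P·e = 123×10³ × 150 = 18450000 N·mm.
Critical point at (x, y) = (126.5, 82.5) from centroid. f_tx = M·y/J = 283.6 N/mm; f_ty = M·x/J = 434.8 N/mm.
Resultant f_max = √[f_tx² + (f_v + f_ty)²] = √[283.6² + (221.6 + 434.8)²] = 715.1 N/mm.
Capacity per unit length: r_n/Ω = (1/2.0) × 0.6 × 430 × (0.707 × 12) = 1094 N/mm.
715.1 ≤ 1094 → adequate.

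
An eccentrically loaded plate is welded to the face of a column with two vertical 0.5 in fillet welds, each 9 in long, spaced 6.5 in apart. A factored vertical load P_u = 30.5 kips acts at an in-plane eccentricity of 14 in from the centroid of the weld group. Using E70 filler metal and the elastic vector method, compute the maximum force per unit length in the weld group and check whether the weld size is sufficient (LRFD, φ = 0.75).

f_max ≈ 8.71 kip/in; adequate

E70XX → F_EXX = 70 ksi.
Total weld length L_w = 18 in. Treat welds as unit-width lines.
Polar moment about centroid: J = 2[d³/12 + d(b/2)²] = 2[9³/12 + 9×3.25²] = 311.6 in³.
Direct shear f_v = P/L_w = 30.5 / 18 = 1.694 kip/in (vertical).
Torsion M = P·e = 30.5 × 14 = 427 kip·in.
Critical point at (x, y) = (3.25, 4.5) from centroid. f_tx = M·y/J = 6.166 kip/in; f_ty = M·x/J = 4.453 kip/in.
Resultant f_max = √[f_tx² + (f_v + f_ty)²] = √[6.166² + (1.694 + 4.453)²] = 8.707 kip/in.
Capacity per unit length: φr_n = 0.75 × 0.6 × 70 × (0.707 × 0.5) = 11.14 kip/in.
8.707 ≤ 11.14 → adequate.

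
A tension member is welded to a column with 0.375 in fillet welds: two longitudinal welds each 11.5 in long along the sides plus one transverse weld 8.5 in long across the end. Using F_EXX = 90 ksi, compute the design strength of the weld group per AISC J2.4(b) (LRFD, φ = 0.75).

φR_n ≈ 347 kip

t_e = 0.707 × 0.375 = 0.2651 in.
R_nwl = 0.6 × 90 × 0.2651 × 23 = 329.3 kip (longitudinal, 2 welds).
R_nwt = 0.6 × 90 × 0.2651 × 8.5 = 121.7 kip (transverse, base value).
(i) R_nwl + R_nwt = 451 kip; (ii) 0.85 R_nwl + 1.5 R_nwt = 462.4 kip.
R_n = max = 462.4 kip [governs: (ii)]; φR_n = 346.8 kip.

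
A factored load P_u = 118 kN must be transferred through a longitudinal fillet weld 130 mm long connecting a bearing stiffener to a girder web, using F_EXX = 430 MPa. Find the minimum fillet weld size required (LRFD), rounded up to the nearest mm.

w = 7 mm

Total weld length L = 130 mm.
Required throat t_e = P_u / (φ × 0.6 F_EXX × L) = 118 / (0.75 × 0.6 × 430 × 130 × 10⁻³) = 4.691 mm.
Required leg w = t_e / 0.707 = 6.635 mm → use 7 mm.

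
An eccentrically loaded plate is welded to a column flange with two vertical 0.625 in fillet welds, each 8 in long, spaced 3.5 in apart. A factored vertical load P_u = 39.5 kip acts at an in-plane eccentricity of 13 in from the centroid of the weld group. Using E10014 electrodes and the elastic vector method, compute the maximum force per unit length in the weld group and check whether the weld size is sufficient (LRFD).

E100XX → F_EXX = 100 ksi.
Total weld length L_w = 16 in. Treat welds as unit-width lines.
Polar moment about centroid: J = 2[d³/12 + d(b/2)²] = 2[8³/12 + 8×1.75²] = 134.3 in³.
Direct shear f_v = P/L_w = 39.5 / 16 = 2.469 kip/in (vertical).
Torsion M = P·e = 39.5 × 13 = 513.5 kip·in.
Critical point at (x, y) = (1.75, 4) from centroid. f_tx = M·y/J = 15.29 kip/in; f_ty = M·x/J = 6.69 kip/in.
Resultant f_max = √[f_tx² + (f_v + f_ty)²] = √[15.29² + (2.469 + 6.69)²] = 17.82 kip/in.
Capacity per unit length: φr_n = 0.75 × 0.6 × 100 × (0.707 × 0.625) = 19.88 kip/in.
17.82 ≤ 19.88 → adequate.

f_max ≈ 17.8 kip/in; adequate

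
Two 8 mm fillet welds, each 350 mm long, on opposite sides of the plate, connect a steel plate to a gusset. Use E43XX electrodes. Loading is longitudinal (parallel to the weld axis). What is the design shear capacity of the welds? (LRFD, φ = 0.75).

E43XX → F_EXX = 430 MPa.
Effective throat t_e = 0.707 × 8 = 5.656 mm.
Total length L = 700 mm; A_we = 5.656 × 700 = 3959 mm².
F_nw = 0.6 F_EXX = 0.6 × 430 = 258 MPa.
φR_n = 0.75 × 258 × 3959 × 10⁻³ = 766.1 kN.

φR_n ≈ 766 kN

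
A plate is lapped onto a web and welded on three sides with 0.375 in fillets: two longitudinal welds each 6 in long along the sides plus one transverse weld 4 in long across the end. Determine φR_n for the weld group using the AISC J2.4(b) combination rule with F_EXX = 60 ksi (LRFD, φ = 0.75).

t_e = 0.707 × 0.375 = 0.2651 in.
R_nwl = 0.6 × 60 × 0.2651 × 12 = 114.5 kips (longitudinal, 2 welds).
R_nwt = 0.6 × 60 × 0.2651 × 4 = 38.18 kips (transverse, base value).
(i) R_nwl + R_nwt = 152.7 kips; (ii) 0.85 R_nwl + 1.5 R_nwt = 154.6 kips.
R_n = max = 154.6 kips [governs: (ii)]; φR_n = 116 kips.

φR_n ≈ 116 kips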